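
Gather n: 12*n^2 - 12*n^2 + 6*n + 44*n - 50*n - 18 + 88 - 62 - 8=0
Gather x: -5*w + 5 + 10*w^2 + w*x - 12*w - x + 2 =10*w^2 - 17*w + x*(w - 1) + 7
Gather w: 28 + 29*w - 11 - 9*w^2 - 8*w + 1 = -9*w^2 + 21*w + 18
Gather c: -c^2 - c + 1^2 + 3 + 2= -c^2 - c + 6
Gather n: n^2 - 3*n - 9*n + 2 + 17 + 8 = n^2 - 12*n + 27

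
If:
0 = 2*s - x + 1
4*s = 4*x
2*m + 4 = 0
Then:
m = -2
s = -1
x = -1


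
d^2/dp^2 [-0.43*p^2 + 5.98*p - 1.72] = -0.860000000000000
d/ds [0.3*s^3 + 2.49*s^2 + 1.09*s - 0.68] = 0.9*s^2 + 4.98*s + 1.09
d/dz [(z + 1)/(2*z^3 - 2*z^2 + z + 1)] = 4*z*(-z^2 - z + 1)/(4*z^6 - 8*z^5 + 8*z^4 - 3*z^2 + 2*z + 1)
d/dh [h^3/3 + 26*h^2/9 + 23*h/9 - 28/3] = h^2 + 52*h/9 + 23/9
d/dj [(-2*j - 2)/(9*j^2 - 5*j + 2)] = 2*(9*j^2 + 18*j - 7)/(81*j^4 - 90*j^3 + 61*j^2 - 20*j + 4)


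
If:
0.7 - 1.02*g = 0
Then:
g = 0.69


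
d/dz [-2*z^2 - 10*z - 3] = -4*z - 10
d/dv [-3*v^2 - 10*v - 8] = -6*v - 10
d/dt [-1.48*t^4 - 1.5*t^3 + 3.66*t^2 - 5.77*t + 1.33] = -5.92*t^3 - 4.5*t^2 + 7.32*t - 5.77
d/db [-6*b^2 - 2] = -12*b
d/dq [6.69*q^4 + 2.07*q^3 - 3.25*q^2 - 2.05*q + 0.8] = 26.76*q^3 + 6.21*q^2 - 6.5*q - 2.05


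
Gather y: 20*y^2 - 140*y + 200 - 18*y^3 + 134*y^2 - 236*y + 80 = -18*y^3 + 154*y^2 - 376*y + 280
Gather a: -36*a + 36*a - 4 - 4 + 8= 0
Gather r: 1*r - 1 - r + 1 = 0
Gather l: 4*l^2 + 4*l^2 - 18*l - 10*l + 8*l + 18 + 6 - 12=8*l^2 - 20*l + 12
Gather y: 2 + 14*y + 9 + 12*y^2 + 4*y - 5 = 12*y^2 + 18*y + 6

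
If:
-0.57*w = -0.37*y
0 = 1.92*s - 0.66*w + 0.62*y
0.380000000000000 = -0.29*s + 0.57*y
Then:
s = -0.06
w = 0.41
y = 0.63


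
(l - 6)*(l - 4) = l^2 - 10*l + 24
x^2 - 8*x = x*(x - 8)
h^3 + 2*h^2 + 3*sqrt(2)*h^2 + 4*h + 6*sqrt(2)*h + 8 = (h + 2)*(h + sqrt(2))*(h + 2*sqrt(2))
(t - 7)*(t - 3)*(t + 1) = t^3 - 9*t^2 + 11*t + 21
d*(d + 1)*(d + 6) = d^3 + 7*d^2 + 6*d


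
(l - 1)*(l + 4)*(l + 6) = l^3 + 9*l^2 + 14*l - 24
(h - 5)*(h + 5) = h^2 - 25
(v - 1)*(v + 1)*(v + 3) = v^3 + 3*v^2 - v - 3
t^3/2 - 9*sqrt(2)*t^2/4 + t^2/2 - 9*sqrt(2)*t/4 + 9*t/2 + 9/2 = (t/2 + 1/2)*(t - 3*sqrt(2))*(t - 3*sqrt(2)/2)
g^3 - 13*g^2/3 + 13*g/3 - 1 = (g - 3)*(g - 1)*(g - 1/3)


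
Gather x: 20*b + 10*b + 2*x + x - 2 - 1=30*b + 3*x - 3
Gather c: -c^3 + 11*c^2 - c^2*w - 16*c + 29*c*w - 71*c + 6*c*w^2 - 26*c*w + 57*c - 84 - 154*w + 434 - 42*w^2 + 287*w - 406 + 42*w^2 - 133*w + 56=-c^3 + c^2*(11 - w) + c*(6*w^2 + 3*w - 30)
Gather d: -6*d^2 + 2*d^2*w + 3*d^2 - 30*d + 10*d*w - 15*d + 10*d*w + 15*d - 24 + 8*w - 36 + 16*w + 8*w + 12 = d^2*(2*w - 3) + d*(20*w - 30) + 32*w - 48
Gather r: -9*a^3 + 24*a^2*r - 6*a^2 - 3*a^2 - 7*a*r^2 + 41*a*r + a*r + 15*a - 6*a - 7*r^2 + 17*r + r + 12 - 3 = -9*a^3 - 9*a^2 + 9*a + r^2*(-7*a - 7) + r*(24*a^2 + 42*a + 18) + 9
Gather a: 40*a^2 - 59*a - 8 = 40*a^2 - 59*a - 8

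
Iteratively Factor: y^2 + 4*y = (y)*(y + 4)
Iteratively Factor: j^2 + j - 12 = (j - 3)*(j + 4)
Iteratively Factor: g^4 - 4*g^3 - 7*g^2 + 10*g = (g + 2)*(g^3 - 6*g^2 + 5*g) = (g - 1)*(g + 2)*(g^2 - 5*g) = (g - 5)*(g - 1)*(g + 2)*(g)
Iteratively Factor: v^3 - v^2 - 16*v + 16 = (v - 4)*(v^2 + 3*v - 4) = (v - 4)*(v + 4)*(v - 1)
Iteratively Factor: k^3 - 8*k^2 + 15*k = (k)*(k^2 - 8*k + 15) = k*(k - 5)*(k - 3)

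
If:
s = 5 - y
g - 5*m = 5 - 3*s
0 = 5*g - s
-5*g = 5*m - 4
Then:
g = 3/7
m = 13/35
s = 15/7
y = 20/7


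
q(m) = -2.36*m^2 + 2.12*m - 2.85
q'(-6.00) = 30.44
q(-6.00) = -100.53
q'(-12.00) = 58.76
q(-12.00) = -368.13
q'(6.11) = -26.72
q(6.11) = -78.00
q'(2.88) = -11.47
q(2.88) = -16.32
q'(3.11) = -12.56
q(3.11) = -19.08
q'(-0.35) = 3.77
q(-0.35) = -3.88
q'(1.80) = -6.38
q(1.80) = -6.68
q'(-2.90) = 15.81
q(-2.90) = -28.85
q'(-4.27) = 22.27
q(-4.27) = -54.93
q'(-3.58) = 19.02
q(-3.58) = -40.69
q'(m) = 2.12 - 4.72*m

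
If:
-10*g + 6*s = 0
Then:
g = 3*s/5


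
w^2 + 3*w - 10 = (w - 2)*(w + 5)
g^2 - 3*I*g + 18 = (g - 6*I)*(g + 3*I)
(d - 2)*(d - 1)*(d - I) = d^3 - 3*d^2 - I*d^2 + 2*d + 3*I*d - 2*I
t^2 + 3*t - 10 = (t - 2)*(t + 5)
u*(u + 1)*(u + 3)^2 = u^4 + 7*u^3 + 15*u^2 + 9*u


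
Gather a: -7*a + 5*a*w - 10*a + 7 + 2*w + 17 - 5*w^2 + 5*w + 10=a*(5*w - 17) - 5*w^2 + 7*w + 34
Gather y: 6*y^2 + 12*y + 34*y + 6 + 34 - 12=6*y^2 + 46*y + 28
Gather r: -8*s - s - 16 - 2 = -9*s - 18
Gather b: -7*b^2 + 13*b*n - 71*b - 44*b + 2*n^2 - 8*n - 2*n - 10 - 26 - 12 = -7*b^2 + b*(13*n - 115) + 2*n^2 - 10*n - 48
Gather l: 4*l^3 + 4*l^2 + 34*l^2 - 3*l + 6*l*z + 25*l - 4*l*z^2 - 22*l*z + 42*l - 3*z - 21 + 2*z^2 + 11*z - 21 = 4*l^3 + 38*l^2 + l*(-4*z^2 - 16*z + 64) + 2*z^2 + 8*z - 42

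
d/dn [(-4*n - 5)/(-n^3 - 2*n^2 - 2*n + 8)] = (4*n^3 + 8*n^2 + 8*n - (4*n + 5)*(3*n^2 + 4*n + 2) - 32)/(n^3 + 2*n^2 + 2*n - 8)^2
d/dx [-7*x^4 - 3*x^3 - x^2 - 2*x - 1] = -28*x^3 - 9*x^2 - 2*x - 2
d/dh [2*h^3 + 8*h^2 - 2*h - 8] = 6*h^2 + 16*h - 2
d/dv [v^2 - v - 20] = 2*v - 1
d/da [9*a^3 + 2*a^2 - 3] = a*(27*a + 4)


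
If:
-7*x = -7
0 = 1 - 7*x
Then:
No Solution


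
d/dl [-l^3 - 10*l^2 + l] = -3*l^2 - 20*l + 1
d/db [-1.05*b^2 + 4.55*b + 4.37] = 4.55 - 2.1*b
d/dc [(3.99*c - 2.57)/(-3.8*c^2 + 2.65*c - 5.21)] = (15.162*c^2 - 19.532*c - 13.9774)/(14.44*c^4 - 20.14*c^3 + 46.6185*c^2 - 27.613*c + 27.1441)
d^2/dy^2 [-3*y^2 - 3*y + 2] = -6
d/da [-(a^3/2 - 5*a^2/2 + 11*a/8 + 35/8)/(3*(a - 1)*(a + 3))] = (-4*a^4 - 16*a^3 + 87*a^2 - 50*a + 103)/(24*(a^4 + 4*a^3 - 2*a^2 - 12*a + 9))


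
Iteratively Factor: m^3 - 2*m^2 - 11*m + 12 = (m - 1)*(m^2 - m - 12) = (m - 1)*(m + 3)*(m - 4)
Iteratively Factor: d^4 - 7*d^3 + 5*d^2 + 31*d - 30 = (d - 1)*(d^3 - 6*d^2 - d + 30) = (d - 1)*(d + 2)*(d^2 - 8*d + 15) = (d - 5)*(d - 1)*(d + 2)*(d - 3)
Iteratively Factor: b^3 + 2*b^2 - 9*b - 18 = (b + 2)*(b^2 - 9) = (b + 2)*(b + 3)*(b - 3)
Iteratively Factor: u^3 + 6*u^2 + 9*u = (u + 3)*(u^2 + 3*u) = (u + 3)^2*(u)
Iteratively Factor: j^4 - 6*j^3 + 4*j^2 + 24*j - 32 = (j - 2)*(j^3 - 4*j^2 - 4*j + 16) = (j - 2)^2*(j^2 - 2*j - 8) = (j - 2)^2*(j + 2)*(j - 4)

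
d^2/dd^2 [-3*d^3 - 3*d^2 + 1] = -18*d - 6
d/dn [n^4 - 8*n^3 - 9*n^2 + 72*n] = 4*n^3 - 24*n^2 - 18*n + 72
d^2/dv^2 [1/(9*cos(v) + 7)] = 9*(9*sin(v)^2 + 7*cos(v) + 9)/(9*cos(v) + 7)^3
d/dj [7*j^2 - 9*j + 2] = 14*j - 9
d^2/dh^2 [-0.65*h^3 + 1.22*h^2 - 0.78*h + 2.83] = 2.44 - 3.9*h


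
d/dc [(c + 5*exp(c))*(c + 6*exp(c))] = 11*c*exp(c) + 2*c + 60*exp(2*c) + 11*exp(c)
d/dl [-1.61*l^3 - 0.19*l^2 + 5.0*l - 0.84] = -4.83*l^2 - 0.38*l + 5.0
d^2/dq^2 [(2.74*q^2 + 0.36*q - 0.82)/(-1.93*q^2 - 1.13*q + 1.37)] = (9.26940399999999*q^3 - 25.142496*q^2 + 5.018772*q - 4.969604)/(7.189057*q^6 + 12.627411*q^5 - 7.916088*q^4 - 16.484101*q^3 + 5.619192*q^2 + 6.362691*q - 2.571353)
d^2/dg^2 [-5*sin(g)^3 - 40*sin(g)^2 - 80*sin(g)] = 45*sin(g)^3 + 160*sin(g)^2 + 50*sin(g) - 80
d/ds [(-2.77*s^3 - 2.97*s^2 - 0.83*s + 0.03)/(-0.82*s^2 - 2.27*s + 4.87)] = (2.2714*s^4 + 12.5758*s^3 - 34.4084*s^2 - 28.8786*s - 3.974)/(0.6724*s^4 + 3.7228*s^3 - 2.8339*s^2 - 22.1098*s + 23.7169)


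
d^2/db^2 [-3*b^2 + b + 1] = -6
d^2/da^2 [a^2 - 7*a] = 2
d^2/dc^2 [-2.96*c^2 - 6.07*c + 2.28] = -5.92000000000000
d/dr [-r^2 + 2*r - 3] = 2 - 2*r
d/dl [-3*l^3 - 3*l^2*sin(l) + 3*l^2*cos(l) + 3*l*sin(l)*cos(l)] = -3*sqrt(2)*l^2*sin(l + pi/4) - 9*l^2 + 3*l*cos(2*l) + 6*sqrt(2)*l*cos(l + pi/4) + 3*sin(2*l)/2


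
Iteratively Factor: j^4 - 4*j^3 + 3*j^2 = (j)*(j^3 - 4*j^2 + 3*j) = j^2*(j^2 - 4*j + 3) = j^2*(j - 1)*(j - 3)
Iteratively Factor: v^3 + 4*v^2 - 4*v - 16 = (v + 2)*(v^2 + 2*v - 8) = (v + 2)*(v + 4)*(v - 2)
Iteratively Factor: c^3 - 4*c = (c)*(c^2 - 4) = c*(c + 2)*(c - 2)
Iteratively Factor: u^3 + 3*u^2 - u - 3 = (u - 1)*(u^2 + 4*u + 3) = (u - 1)*(u + 1)*(u + 3)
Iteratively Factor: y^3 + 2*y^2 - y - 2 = (y - 1)*(y^2 + 3*y + 2) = (y - 1)*(y + 2)*(y + 1)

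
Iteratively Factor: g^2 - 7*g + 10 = (g - 5)*(g - 2)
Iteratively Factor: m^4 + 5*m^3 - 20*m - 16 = (m + 1)*(m^3 + 4*m^2 - 4*m - 16) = (m - 2)*(m + 1)*(m^2 + 6*m + 8) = (m - 2)*(m + 1)*(m + 4)*(m + 2)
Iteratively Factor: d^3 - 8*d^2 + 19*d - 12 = (d - 3)*(d^2 - 5*d + 4) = (d - 3)*(d - 1)*(d - 4)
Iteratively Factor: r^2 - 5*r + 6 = (r - 2)*(r - 3)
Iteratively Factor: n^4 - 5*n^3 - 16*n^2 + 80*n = (n + 4)*(n^3 - 9*n^2 + 20*n) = (n - 4)*(n + 4)*(n^2 - 5*n) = n*(n - 4)*(n + 4)*(n - 5)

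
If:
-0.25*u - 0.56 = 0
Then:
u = -2.24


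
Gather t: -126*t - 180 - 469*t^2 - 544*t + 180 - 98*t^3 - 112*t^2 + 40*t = -98*t^3 - 581*t^2 - 630*t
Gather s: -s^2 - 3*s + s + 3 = -s^2 - 2*s + 3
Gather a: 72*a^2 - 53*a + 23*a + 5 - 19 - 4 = 72*a^2 - 30*a - 18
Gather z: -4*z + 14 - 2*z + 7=21 - 6*z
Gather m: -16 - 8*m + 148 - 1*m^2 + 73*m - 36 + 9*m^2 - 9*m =8*m^2 + 56*m + 96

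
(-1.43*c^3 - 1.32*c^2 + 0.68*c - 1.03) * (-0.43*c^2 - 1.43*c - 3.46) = 0.6149*c^5 + 2.6125*c^4 + 6.543*c^3 + 4.0377*c^2 - 0.8799*c + 3.5638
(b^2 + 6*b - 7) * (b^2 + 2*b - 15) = b^4 + 8*b^3 - 10*b^2 - 104*b + 105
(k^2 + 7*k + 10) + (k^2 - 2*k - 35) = 2*k^2 + 5*k - 25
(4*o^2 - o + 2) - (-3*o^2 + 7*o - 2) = 7*o^2 - 8*o + 4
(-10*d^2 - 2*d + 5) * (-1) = 10*d^2 + 2*d - 5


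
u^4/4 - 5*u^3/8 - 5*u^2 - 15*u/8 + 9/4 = (u/4 + 1/4)*(u - 6)*(u - 1/2)*(u + 3)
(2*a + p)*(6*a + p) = 12*a^2 + 8*a*p + p^2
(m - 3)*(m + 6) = m^2 + 3*m - 18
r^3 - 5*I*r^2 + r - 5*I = (r - 5*I)*(r - I)*(r + I)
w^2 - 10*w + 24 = (w - 6)*(w - 4)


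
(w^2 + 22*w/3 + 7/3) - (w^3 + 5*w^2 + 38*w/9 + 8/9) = -w^3 - 4*w^2 + 28*w/9 + 13/9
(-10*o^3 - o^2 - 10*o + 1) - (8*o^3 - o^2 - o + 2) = -18*o^3 - 9*o - 1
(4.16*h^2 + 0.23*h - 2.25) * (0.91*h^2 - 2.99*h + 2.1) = 3.7856*h^4 - 12.2291*h^3 + 6.0008*h^2 + 7.2105*h - 4.725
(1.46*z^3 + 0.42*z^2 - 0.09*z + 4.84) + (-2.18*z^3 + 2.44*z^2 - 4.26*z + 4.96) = -0.72*z^3 + 2.86*z^2 - 4.35*z + 9.8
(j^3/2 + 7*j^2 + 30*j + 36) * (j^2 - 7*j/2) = j^5/2 + 21*j^4/4 + 11*j^3/2 - 69*j^2 - 126*j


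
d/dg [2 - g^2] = -2*g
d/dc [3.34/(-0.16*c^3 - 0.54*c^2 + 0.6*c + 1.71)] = (1.6032*c^2 + 3.6072*c - 2.004)/(0.16*c^3 + 0.54*c^2 - 0.6*c - 1.71)^2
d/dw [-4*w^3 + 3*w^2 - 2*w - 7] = -12*w^2 + 6*w - 2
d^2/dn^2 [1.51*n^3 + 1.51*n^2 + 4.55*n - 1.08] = 9.06*n + 3.02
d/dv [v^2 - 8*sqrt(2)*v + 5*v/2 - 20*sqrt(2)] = 2*v - 8*sqrt(2) + 5/2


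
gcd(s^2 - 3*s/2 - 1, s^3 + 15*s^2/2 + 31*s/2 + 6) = s + 1/2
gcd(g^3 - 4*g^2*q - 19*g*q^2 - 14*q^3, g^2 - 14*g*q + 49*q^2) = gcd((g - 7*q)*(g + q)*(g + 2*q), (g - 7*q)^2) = -g + 7*q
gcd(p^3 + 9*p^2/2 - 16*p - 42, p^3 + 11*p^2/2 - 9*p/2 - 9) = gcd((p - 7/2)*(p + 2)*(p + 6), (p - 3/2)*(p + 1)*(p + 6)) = p + 6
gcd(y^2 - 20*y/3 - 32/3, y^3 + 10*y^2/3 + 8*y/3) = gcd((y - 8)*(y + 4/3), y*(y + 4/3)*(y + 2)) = y + 4/3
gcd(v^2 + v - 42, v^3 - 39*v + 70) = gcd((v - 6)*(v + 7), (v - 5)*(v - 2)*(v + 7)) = v + 7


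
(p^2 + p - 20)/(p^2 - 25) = (p - 4)/(p - 5)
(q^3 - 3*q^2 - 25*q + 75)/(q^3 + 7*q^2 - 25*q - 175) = (q - 3)/(q + 7)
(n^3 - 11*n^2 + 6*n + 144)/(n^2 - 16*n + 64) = (n^2 - 3*n - 18)/(n - 8)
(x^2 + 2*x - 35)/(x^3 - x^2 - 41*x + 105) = 1/(x - 3)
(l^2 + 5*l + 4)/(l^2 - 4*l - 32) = (l + 1)/(l - 8)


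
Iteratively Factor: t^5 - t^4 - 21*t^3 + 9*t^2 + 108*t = (t + 3)*(t^4 - 4*t^3 - 9*t^2 + 36*t) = t*(t + 3)*(t^3 - 4*t^2 - 9*t + 36) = t*(t - 4)*(t + 3)*(t^2 - 9) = t*(t - 4)*(t + 3)^2*(t - 3)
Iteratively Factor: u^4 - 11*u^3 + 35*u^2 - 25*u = (u)*(u^3 - 11*u^2 + 35*u - 25) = u*(u - 5)*(u^2 - 6*u + 5) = u*(u - 5)*(u - 1)*(u - 5)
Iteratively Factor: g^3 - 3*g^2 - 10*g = (g + 2)*(g^2 - 5*g) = g*(g + 2)*(g - 5)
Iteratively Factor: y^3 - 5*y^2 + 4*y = (y - 4)*(y^2 - y) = y*(y - 4)*(y - 1)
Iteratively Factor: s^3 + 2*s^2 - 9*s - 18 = (s + 2)*(s^2 - 9) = (s - 3)*(s + 2)*(s + 3)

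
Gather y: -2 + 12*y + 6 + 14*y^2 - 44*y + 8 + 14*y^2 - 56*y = 28*y^2 - 88*y + 12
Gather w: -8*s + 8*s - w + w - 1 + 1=0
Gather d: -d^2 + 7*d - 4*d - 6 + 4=-d^2 + 3*d - 2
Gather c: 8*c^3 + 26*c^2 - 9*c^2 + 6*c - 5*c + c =8*c^3 + 17*c^2 + 2*c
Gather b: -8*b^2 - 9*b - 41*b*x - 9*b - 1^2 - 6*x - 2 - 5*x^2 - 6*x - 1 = -8*b^2 + b*(-41*x - 18) - 5*x^2 - 12*x - 4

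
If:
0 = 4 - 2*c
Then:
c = 2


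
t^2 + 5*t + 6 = (t + 2)*(t + 3)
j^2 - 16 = (j - 4)*(j + 4)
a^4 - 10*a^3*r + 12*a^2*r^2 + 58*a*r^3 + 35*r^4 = (a - 7*r)*(a - 5*r)*(a + r)^2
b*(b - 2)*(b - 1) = b^3 - 3*b^2 + 2*b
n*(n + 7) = n^2 + 7*n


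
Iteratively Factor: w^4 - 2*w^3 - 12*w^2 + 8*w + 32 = (w - 4)*(w^3 + 2*w^2 - 4*w - 8) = (w - 4)*(w - 2)*(w^2 + 4*w + 4) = (w - 4)*(w - 2)*(w + 2)*(w + 2)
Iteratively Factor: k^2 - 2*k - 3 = (k - 3)*(k + 1)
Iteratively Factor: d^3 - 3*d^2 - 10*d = (d + 2)*(d^2 - 5*d) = (d - 5)*(d + 2)*(d)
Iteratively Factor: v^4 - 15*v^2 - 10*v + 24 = (v + 3)*(v^3 - 3*v^2 - 6*v + 8) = (v - 4)*(v + 3)*(v^2 + v - 2) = (v - 4)*(v - 1)*(v + 3)*(v + 2)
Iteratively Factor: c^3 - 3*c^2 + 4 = (c - 2)*(c^2 - c - 2) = (c - 2)^2*(c + 1)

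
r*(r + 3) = r^2 + 3*r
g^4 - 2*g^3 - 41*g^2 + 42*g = g*(g - 7)*(g - 1)*(g + 6)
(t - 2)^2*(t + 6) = t^3 + 2*t^2 - 20*t + 24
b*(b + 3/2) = b^2 + 3*b/2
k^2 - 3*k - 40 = (k - 8)*(k + 5)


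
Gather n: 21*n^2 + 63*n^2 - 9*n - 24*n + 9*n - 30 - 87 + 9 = 84*n^2 - 24*n - 108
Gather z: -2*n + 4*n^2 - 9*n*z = 4*n^2 - 9*n*z - 2*n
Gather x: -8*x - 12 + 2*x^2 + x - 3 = 2*x^2 - 7*x - 15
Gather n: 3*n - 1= 3*n - 1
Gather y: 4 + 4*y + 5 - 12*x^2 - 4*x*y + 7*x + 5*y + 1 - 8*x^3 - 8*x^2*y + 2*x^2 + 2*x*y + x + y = -8*x^3 - 10*x^2 + 8*x + y*(-8*x^2 - 2*x + 10) + 10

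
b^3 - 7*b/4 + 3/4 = (b - 1)*(b - 1/2)*(b + 3/2)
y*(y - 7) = y^2 - 7*y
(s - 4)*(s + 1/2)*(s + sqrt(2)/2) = s^3 - 7*s^2/2 + sqrt(2)*s^2/2 - 7*sqrt(2)*s/4 - 2*s - sqrt(2)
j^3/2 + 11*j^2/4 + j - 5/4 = (j/2 + 1/2)*(j - 1/2)*(j + 5)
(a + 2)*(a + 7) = a^2 + 9*a + 14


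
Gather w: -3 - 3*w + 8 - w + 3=8 - 4*w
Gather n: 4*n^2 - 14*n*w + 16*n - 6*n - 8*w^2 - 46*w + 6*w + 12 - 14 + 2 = 4*n^2 + n*(10 - 14*w) - 8*w^2 - 40*w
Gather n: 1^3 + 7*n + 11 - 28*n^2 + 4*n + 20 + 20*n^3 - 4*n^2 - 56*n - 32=20*n^3 - 32*n^2 - 45*n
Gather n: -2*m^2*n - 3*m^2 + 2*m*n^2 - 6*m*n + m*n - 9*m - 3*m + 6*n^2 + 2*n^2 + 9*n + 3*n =-3*m^2 - 12*m + n^2*(2*m + 8) + n*(-2*m^2 - 5*m + 12)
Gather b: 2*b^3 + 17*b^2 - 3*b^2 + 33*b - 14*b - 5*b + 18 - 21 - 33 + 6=2*b^3 + 14*b^2 + 14*b - 30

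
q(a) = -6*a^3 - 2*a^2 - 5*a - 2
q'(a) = -18*a^2 - 4*a - 5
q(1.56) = -37.45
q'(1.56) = -55.04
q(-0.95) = 6.09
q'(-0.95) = -17.44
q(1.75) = -49.03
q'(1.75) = -67.12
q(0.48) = -5.52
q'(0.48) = -11.07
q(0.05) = -2.26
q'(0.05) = -5.24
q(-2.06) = 52.26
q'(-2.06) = -73.14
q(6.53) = -1790.60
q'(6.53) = -798.66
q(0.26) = -3.54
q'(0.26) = -7.26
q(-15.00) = 19873.00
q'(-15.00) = -3995.00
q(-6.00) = 1252.00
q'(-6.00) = -629.00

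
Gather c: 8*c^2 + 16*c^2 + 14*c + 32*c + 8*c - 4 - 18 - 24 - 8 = 24*c^2 + 54*c - 54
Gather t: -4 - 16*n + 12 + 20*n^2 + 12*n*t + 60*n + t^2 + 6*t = 20*n^2 + 44*n + t^2 + t*(12*n + 6) + 8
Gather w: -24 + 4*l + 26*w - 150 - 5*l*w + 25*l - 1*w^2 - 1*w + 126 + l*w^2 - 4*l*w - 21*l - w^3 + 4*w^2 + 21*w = 8*l - w^3 + w^2*(l + 3) + w*(46 - 9*l) - 48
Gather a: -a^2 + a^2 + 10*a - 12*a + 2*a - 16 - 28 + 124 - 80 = 0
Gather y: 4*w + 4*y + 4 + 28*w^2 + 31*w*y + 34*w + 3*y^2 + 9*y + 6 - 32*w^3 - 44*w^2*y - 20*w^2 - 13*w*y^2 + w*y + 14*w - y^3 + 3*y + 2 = -32*w^3 + 8*w^2 + 52*w - y^3 + y^2*(3 - 13*w) + y*(-44*w^2 + 32*w + 16) + 12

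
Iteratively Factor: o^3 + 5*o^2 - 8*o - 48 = (o - 3)*(o^2 + 8*o + 16) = (o - 3)*(o + 4)*(o + 4)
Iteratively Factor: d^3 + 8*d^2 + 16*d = (d)*(d^2 + 8*d + 16) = d*(d + 4)*(d + 4)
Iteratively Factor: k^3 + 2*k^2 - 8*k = (k - 2)*(k^2 + 4*k) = k*(k - 2)*(k + 4)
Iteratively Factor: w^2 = (w)*(w)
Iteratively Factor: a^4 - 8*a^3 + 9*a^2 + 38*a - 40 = (a - 1)*(a^3 - 7*a^2 + 2*a + 40) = (a - 5)*(a - 1)*(a^2 - 2*a - 8) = (a - 5)*(a - 1)*(a + 2)*(a - 4)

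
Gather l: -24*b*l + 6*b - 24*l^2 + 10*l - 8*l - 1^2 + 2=6*b - 24*l^2 + l*(2 - 24*b) + 1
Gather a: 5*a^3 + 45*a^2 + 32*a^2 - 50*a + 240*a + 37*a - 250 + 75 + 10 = 5*a^3 + 77*a^2 + 227*a - 165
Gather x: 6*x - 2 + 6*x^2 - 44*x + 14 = 6*x^2 - 38*x + 12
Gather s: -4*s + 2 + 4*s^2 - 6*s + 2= 4*s^2 - 10*s + 4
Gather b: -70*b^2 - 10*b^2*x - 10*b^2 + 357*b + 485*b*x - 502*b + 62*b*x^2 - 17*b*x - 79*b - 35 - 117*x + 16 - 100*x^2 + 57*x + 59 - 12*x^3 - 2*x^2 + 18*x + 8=b^2*(-10*x - 80) + b*(62*x^2 + 468*x - 224) - 12*x^3 - 102*x^2 - 42*x + 48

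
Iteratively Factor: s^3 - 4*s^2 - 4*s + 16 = (s - 2)*(s^2 - 2*s - 8) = (s - 2)*(s + 2)*(s - 4)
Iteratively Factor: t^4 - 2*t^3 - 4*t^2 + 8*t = (t - 2)*(t^3 - 4*t) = t*(t - 2)*(t^2 - 4) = t*(t - 2)^2*(t + 2)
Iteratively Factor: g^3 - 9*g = (g + 3)*(g^2 - 3*g) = g*(g + 3)*(g - 3)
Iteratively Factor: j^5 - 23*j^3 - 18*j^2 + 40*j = (j - 5)*(j^4 + 5*j^3 + 2*j^2 - 8*j) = (j - 5)*(j + 4)*(j^3 + j^2 - 2*j) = (j - 5)*(j - 1)*(j + 4)*(j^2 + 2*j) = (j - 5)*(j - 1)*(j + 2)*(j + 4)*(j)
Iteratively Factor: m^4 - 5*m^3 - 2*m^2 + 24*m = (m - 3)*(m^3 - 2*m^2 - 8*m) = (m - 3)*(m + 2)*(m^2 - 4*m) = m*(m - 3)*(m + 2)*(m - 4)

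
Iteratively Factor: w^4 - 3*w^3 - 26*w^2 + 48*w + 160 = (w + 4)*(w^3 - 7*w^2 + 2*w + 40) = (w + 2)*(w + 4)*(w^2 - 9*w + 20) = (w - 5)*(w + 2)*(w + 4)*(w - 4)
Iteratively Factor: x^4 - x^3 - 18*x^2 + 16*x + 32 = (x + 4)*(x^3 - 5*x^2 + 2*x + 8) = (x - 2)*(x + 4)*(x^2 - 3*x - 4) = (x - 2)*(x + 1)*(x + 4)*(x - 4)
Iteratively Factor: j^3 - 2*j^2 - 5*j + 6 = (j - 1)*(j^2 - j - 6) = (j - 1)*(j + 2)*(j - 3)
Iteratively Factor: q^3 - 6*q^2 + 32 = (q + 2)*(q^2 - 8*q + 16) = (q - 4)*(q + 2)*(q - 4)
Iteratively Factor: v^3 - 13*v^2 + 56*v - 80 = (v - 4)*(v^2 - 9*v + 20) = (v - 4)^2*(v - 5)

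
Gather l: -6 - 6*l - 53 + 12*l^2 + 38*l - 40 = 12*l^2 + 32*l - 99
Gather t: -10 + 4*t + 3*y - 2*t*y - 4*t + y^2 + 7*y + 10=-2*t*y + y^2 + 10*y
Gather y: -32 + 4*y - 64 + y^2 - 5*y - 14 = y^2 - y - 110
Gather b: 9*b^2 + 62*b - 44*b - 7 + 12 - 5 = 9*b^2 + 18*b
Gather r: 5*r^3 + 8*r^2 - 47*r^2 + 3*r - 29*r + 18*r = 5*r^3 - 39*r^2 - 8*r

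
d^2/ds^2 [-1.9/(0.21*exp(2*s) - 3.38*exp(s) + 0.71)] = (-1.9*(0.42*exp(s) - 3.38)*(0.84*exp(s) - 6.76)*exp(s) + (1.596*exp(s) - 6.422)*(0.21*exp(2*s) - 3.38*exp(s) + 0.71))*exp(s)/(0.21*exp(2*s) - 3.38*exp(s) + 0.71)^3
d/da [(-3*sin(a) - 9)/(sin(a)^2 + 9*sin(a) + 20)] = 3*(sin(a)^2 + 6*sin(a) + 7)*cos(a)/(sin(a)^2 + 9*sin(a) + 20)^2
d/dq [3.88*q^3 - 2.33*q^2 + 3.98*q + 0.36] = 11.64*q^2 - 4.66*q + 3.98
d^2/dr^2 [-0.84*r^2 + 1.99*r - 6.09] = -1.68000000000000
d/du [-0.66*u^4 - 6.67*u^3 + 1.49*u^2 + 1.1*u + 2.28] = -2.64*u^3 - 20.01*u^2 + 2.98*u + 1.1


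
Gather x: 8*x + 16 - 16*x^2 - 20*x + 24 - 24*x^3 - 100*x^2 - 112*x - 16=-24*x^3 - 116*x^2 - 124*x + 24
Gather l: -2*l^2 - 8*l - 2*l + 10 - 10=-2*l^2 - 10*l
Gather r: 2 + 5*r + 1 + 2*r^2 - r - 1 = 2*r^2 + 4*r + 2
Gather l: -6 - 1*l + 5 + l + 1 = 0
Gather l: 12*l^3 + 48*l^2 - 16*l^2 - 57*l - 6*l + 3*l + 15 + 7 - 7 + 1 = 12*l^3 + 32*l^2 - 60*l + 16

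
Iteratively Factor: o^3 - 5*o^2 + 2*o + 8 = (o + 1)*(o^2 - 6*o + 8) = (o - 4)*(o + 1)*(o - 2)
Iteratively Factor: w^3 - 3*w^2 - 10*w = (w)*(w^2 - 3*w - 10) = w*(w + 2)*(w - 5)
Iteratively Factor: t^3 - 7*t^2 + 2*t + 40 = (t - 5)*(t^2 - 2*t - 8) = (t - 5)*(t - 4)*(t + 2)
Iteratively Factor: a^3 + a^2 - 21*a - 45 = (a + 3)*(a^2 - 2*a - 15) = (a + 3)^2*(a - 5)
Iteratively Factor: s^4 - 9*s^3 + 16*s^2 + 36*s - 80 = (s + 2)*(s^3 - 11*s^2 + 38*s - 40) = (s - 4)*(s + 2)*(s^2 - 7*s + 10) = (s - 5)*(s - 4)*(s + 2)*(s - 2)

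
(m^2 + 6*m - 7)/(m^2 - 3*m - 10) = (-m^2 - 6*m + 7)/(-m^2 + 3*m + 10)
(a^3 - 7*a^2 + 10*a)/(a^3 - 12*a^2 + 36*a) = (a^2 - 7*a + 10)/(a^2 - 12*a + 36)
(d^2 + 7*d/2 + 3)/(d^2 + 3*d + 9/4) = 2*(d + 2)/(2*d + 3)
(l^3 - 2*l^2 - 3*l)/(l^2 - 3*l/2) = 2*(l^2 - 2*l - 3)/(2*l - 3)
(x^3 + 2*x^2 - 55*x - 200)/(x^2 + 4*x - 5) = (x^2 - 3*x - 40)/(x - 1)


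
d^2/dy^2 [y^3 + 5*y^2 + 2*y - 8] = 6*y + 10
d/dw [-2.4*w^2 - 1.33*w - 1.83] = -4.8*w - 1.33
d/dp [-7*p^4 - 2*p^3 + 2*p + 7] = -28*p^3 - 6*p^2 + 2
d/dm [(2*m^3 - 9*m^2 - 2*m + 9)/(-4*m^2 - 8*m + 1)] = 2*(-4*m^4 - 16*m^3 + 35*m^2 + 27*m + 35)/(16*m^4 + 64*m^3 + 56*m^2 - 16*m + 1)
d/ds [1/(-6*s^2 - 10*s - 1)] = 2*(6*s + 5)/(6*s^2 + 10*s + 1)^2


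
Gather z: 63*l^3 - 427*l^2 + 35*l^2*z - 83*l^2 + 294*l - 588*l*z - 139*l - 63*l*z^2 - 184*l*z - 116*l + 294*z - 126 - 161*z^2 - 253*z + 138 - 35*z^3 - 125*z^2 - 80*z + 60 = 63*l^3 - 510*l^2 + 39*l - 35*z^3 + z^2*(-63*l - 286) + z*(35*l^2 - 772*l - 39) + 72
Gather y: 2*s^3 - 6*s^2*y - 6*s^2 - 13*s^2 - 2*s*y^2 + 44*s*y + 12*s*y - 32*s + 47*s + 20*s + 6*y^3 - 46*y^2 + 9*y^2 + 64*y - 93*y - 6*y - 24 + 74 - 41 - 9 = 2*s^3 - 19*s^2 + 35*s + 6*y^3 + y^2*(-2*s - 37) + y*(-6*s^2 + 56*s - 35)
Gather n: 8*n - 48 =8*n - 48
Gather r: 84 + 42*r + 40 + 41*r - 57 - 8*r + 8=75*r + 75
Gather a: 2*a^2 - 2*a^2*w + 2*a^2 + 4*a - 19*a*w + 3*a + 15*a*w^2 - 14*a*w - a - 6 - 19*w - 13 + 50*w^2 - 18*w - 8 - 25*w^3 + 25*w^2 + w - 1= a^2*(4 - 2*w) + a*(15*w^2 - 33*w + 6) - 25*w^3 + 75*w^2 - 36*w - 28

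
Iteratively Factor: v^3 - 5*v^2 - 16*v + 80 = (v - 5)*(v^2 - 16) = (v - 5)*(v + 4)*(v - 4)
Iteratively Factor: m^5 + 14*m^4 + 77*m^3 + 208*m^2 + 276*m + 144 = (m + 3)*(m^4 + 11*m^3 + 44*m^2 + 76*m + 48) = (m + 2)*(m + 3)*(m^3 + 9*m^2 + 26*m + 24) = (m + 2)*(m + 3)^2*(m^2 + 6*m + 8) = (m + 2)*(m + 3)^2*(m + 4)*(m + 2)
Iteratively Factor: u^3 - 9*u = (u)*(u^2 - 9) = u*(u + 3)*(u - 3)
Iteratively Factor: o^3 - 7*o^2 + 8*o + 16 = (o - 4)*(o^2 - 3*o - 4) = (o - 4)^2*(o + 1)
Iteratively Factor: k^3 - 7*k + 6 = (k - 2)*(k^2 + 2*k - 3) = (k - 2)*(k + 3)*(k - 1)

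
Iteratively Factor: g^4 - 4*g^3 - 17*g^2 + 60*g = (g - 5)*(g^3 + g^2 - 12*g) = g*(g - 5)*(g^2 + g - 12) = g*(g - 5)*(g + 4)*(g - 3)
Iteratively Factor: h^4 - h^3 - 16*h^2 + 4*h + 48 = (h - 4)*(h^3 + 3*h^2 - 4*h - 12) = (h - 4)*(h + 2)*(h^2 + h - 6) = (h - 4)*(h - 2)*(h + 2)*(h + 3)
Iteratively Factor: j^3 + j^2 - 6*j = (j - 2)*(j^2 + 3*j) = j*(j - 2)*(j + 3)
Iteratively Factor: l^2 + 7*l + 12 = (l + 4)*(l + 3)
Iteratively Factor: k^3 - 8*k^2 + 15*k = (k)*(k^2 - 8*k + 15) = k*(k - 5)*(k - 3)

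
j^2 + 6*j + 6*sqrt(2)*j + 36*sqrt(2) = (j + 6)*(j + 6*sqrt(2))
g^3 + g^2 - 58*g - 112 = (g - 8)*(g + 2)*(g + 7)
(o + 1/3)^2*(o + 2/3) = o^3 + 4*o^2/3 + 5*o/9 + 2/27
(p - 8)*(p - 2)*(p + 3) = p^3 - 7*p^2 - 14*p + 48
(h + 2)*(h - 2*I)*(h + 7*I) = h^3 + 2*h^2 + 5*I*h^2 + 14*h + 10*I*h + 28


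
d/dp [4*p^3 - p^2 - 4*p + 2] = 12*p^2 - 2*p - 4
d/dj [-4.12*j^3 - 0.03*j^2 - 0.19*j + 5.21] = -12.36*j^2 - 0.06*j - 0.19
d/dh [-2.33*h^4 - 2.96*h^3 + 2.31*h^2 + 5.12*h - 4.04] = -9.32*h^3 - 8.88*h^2 + 4.62*h + 5.12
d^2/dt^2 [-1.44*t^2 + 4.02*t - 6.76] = -2.88000000000000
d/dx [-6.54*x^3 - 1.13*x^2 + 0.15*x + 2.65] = -19.62*x^2 - 2.26*x + 0.15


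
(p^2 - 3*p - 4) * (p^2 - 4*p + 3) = p^4 - 7*p^3 + 11*p^2 + 7*p - 12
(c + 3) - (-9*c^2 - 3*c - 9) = 9*c^2 + 4*c + 12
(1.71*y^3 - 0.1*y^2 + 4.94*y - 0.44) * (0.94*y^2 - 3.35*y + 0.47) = 1.6074*y^5 - 5.8225*y^4 + 5.7823*y^3 - 17.0096*y^2 + 3.7958*y - 0.2068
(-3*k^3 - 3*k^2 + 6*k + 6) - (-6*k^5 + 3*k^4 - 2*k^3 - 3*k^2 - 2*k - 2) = 6*k^5 - 3*k^4 - k^3 + 8*k + 8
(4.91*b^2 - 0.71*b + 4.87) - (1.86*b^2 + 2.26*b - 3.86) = 3.05*b^2 - 2.97*b + 8.73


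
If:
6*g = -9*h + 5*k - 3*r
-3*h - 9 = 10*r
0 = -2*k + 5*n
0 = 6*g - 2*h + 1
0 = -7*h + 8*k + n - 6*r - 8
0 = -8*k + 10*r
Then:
No Solution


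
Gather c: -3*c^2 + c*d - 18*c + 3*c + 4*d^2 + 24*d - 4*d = -3*c^2 + c*(d - 15) + 4*d^2 + 20*d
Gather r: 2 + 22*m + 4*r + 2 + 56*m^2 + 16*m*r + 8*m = 56*m^2 + 30*m + r*(16*m + 4) + 4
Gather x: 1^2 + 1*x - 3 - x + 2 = 0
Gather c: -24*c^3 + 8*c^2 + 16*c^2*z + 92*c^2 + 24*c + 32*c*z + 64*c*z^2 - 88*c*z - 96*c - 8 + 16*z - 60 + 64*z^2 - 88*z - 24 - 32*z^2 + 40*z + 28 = -24*c^3 + c^2*(16*z + 100) + c*(64*z^2 - 56*z - 72) + 32*z^2 - 32*z - 64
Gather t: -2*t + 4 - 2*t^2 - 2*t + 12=-2*t^2 - 4*t + 16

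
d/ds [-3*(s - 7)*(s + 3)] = 12 - 6*s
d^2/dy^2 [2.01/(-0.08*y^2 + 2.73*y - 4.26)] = (0.025728*y^2 - 0.877968*y - 2.01*(0.16*y - 2.73)*(0.32*y - 5.46) + 1.370016)/(0.08*y^2 - 2.73*y + 4.26)^3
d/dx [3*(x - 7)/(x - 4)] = 9/(x - 4)^2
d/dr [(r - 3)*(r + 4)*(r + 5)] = 3*r^2 + 12*r - 7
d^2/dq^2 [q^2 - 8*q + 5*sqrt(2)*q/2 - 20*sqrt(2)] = 2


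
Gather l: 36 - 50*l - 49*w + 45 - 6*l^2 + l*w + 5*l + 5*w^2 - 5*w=-6*l^2 + l*(w - 45) + 5*w^2 - 54*w + 81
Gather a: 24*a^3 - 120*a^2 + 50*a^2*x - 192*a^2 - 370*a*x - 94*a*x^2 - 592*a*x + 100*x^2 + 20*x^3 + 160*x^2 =24*a^3 + a^2*(50*x - 312) + a*(-94*x^2 - 962*x) + 20*x^3 + 260*x^2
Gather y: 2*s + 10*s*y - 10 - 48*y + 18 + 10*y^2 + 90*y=2*s + 10*y^2 + y*(10*s + 42) + 8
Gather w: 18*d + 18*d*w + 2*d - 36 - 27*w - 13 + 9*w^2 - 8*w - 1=20*d + 9*w^2 + w*(18*d - 35) - 50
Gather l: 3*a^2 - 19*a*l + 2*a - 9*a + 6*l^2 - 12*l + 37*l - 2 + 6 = 3*a^2 - 7*a + 6*l^2 + l*(25 - 19*a) + 4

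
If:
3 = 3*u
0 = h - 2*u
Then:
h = 2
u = 1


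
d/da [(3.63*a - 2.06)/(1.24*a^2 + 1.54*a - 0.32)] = (-4.5012*a^2 + 5.1088*a + 2.0108)/(1.5376*a^4 + 3.8192*a^3 + 1.578*a^2 - 0.9856*a + 0.1024)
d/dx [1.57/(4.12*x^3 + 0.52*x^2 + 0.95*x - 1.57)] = (-19.4052*x^2 - 1.6328*x - 1.4915)/(4.12*x^3 + 0.52*x^2 + 0.95*x - 1.57)^2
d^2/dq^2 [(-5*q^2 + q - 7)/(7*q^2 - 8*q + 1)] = 66*(-7*q^3 - 28*q^2 + 35*q - 12)/(343*q^6 - 1176*q^5 + 1491*q^4 - 848*q^3 + 213*q^2 - 24*q + 1)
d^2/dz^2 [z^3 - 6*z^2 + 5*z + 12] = 6*z - 12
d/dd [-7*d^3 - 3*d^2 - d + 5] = -21*d^2 - 6*d - 1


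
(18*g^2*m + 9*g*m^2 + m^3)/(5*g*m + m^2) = (18*g^2 + 9*g*m + m^2)/(5*g + m)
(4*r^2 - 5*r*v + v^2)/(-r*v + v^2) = (-4*r + v)/v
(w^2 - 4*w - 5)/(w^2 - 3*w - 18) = (-w^2 + 4*w + 5)/(-w^2 + 3*w + 18)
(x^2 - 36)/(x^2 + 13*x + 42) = (x - 6)/(x + 7)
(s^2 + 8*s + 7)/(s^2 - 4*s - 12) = (s^2 + 8*s + 7)/(s^2 - 4*s - 12)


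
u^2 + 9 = (u - 3*I)*(u + 3*I)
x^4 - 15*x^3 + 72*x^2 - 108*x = x*(x - 6)^2*(x - 3)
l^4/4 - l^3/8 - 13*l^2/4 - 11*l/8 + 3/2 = (l/4 + 1/4)*(l - 4)*(l - 1/2)*(l + 3)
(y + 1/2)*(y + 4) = y^2 + 9*y/2 + 2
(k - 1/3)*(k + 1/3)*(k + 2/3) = k^3 + 2*k^2/3 - k/9 - 2/27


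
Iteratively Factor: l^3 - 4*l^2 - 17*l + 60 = (l - 3)*(l^2 - l - 20) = (l - 5)*(l - 3)*(l + 4)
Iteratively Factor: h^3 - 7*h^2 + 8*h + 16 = (h + 1)*(h^2 - 8*h + 16) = (h - 4)*(h + 1)*(h - 4)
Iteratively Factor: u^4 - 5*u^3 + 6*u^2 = (u - 2)*(u^3 - 3*u^2) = (u - 3)*(u - 2)*(u^2) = u*(u - 3)*(u - 2)*(u)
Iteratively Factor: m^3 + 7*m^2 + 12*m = (m + 3)*(m^2 + 4*m) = m*(m + 3)*(m + 4)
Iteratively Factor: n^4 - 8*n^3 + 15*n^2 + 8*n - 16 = (n - 4)*(n^3 - 4*n^2 - n + 4) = (n - 4)*(n + 1)*(n^2 - 5*n + 4) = (n - 4)^2*(n + 1)*(n - 1)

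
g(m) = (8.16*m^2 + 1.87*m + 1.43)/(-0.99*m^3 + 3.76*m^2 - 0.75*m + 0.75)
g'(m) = (16.32*m + 1.87)/(-0.99*m^3 + 3.76*m^2 - 0.75*m + 0.75) + (2.97*m^2 - 7.52*m + 0.75)*(8.16*m^2 + 1.87*m + 1.43)/(-0.99*m^3 + 3.76*m^2 - 0.75*m + 0.75)^2 = (8.0784*m^4 + 3.7026*m^3 - 8.9041*m^2 + 1.4864*m + 2.475)/(0.9801*m^6 - 7.4448*m^5 + 15.6226*m^4 - 7.125*m^3 + 6.2025*m^2 - 1.125*m + 0.5625)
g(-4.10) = 0.97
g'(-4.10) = 0.10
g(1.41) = 4.62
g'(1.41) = 1.51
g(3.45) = 46.40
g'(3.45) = 233.97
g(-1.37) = 1.25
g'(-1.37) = 0.02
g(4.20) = -16.26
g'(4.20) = 29.74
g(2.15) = 6.46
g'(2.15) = 3.90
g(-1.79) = 1.22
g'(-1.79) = 0.08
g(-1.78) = 1.22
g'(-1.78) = 0.08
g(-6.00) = 0.80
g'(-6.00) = 0.07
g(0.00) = 1.91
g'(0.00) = 4.40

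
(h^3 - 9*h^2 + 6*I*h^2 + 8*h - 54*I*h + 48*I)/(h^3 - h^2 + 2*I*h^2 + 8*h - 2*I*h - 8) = (h^2 + h*(-8 + 6*I) - 48*I)/(h^2 + 2*I*h + 8)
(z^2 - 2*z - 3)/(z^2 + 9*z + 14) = (z^2 - 2*z - 3)/(z^2 + 9*z + 14)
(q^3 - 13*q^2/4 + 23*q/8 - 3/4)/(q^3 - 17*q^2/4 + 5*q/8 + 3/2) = (2*q^2 - 5*q + 2)/(2*q^2 - 7*q - 4)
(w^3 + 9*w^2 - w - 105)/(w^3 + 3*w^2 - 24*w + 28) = (w^2 + 2*w - 15)/(w^2 - 4*w + 4)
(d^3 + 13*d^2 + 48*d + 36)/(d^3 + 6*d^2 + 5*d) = (d^2 + 12*d + 36)/(d*(d + 5))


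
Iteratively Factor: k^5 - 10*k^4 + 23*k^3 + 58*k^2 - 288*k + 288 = (k - 4)*(k^4 - 6*k^3 - k^2 + 54*k - 72) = (k - 4)^2*(k^3 - 2*k^2 - 9*k + 18) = (k - 4)^2*(k - 2)*(k^2 - 9) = (k - 4)^2*(k - 2)*(k + 3)*(k - 3)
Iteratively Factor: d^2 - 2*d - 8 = (d + 2)*(d - 4)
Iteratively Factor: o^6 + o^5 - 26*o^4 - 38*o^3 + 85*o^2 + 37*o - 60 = (o + 3)*(o^5 - 2*o^4 - 20*o^3 + 22*o^2 + 19*o - 20) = (o - 1)*(o + 3)*(o^4 - o^3 - 21*o^2 + o + 20) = (o - 1)*(o + 3)*(o + 4)*(o^3 - 5*o^2 - o + 5) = (o - 1)^2*(o + 3)*(o + 4)*(o^2 - 4*o - 5) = (o - 1)^2*(o + 1)*(o + 3)*(o + 4)*(o - 5)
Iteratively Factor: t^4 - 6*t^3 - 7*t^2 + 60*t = (t - 4)*(t^3 - 2*t^2 - 15*t) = (t - 4)*(t + 3)*(t^2 - 5*t) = (t - 5)*(t - 4)*(t + 3)*(t)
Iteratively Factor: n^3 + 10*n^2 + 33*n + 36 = (n + 3)*(n^2 + 7*n + 12) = (n + 3)*(n + 4)*(n + 3)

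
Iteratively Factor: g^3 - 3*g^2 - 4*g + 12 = (g - 3)*(g^2 - 4) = (g - 3)*(g + 2)*(g - 2)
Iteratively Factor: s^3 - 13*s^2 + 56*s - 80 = (s - 4)*(s^2 - 9*s + 20) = (s - 5)*(s - 4)*(s - 4)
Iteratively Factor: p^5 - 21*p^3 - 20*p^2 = (p)*(p^4 - 21*p^2 - 20*p) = p*(p - 5)*(p^3 + 5*p^2 + 4*p) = p^2*(p - 5)*(p^2 + 5*p + 4) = p^2*(p - 5)*(p + 4)*(p + 1)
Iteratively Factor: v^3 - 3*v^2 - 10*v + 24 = (v - 2)*(v^2 - v - 12) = (v - 2)*(v + 3)*(v - 4)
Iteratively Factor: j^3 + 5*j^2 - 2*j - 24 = (j - 2)*(j^2 + 7*j + 12) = (j - 2)*(j + 4)*(j + 3)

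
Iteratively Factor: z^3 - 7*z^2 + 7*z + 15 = (z + 1)*(z^2 - 8*z + 15) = (z - 5)*(z + 1)*(z - 3)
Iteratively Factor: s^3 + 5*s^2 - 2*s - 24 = (s - 2)*(s^2 + 7*s + 12) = (s - 2)*(s + 3)*(s + 4)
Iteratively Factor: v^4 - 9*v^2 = (v)*(v^3 - 9*v) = v*(v - 3)*(v^2 + 3*v) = v^2*(v - 3)*(v + 3)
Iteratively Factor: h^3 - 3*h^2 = (h)*(h^2 - 3*h) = h^2*(h - 3)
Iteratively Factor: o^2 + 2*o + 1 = (o + 1)*(o + 1)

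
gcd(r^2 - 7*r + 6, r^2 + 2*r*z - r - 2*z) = r - 1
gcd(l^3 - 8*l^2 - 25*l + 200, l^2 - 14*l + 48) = l - 8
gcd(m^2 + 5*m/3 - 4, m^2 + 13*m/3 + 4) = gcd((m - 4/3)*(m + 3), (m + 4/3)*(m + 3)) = m + 3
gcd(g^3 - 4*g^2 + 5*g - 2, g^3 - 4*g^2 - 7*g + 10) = g - 1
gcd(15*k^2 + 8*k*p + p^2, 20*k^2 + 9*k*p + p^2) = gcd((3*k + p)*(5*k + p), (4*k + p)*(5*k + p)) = 5*k + p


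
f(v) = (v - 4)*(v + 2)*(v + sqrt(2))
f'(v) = (v - 4)*(v + 2) + (v - 4)*(v + sqrt(2)) + (v + 2)*(v + sqrt(2)) = 3*v^2 - 4*v + 2*sqrt(2)*v - 8 - 2*sqrt(2)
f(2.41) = -26.82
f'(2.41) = 3.77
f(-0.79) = -3.62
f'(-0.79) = -8.03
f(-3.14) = -14.05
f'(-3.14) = 22.43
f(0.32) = -14.81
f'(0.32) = -10.90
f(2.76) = -24.64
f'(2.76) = 8.79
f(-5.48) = -134.13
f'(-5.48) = 85.68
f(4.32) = 11.60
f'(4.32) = 40.10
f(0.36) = -15.24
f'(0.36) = -10.86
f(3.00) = -22.07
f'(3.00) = 12.66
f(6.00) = 118.63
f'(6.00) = 90.14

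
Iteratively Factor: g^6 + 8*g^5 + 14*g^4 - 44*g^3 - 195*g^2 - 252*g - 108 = (g + 2)*(g^5 + 6*g^4 + 2*g^3 - 48*g^2 - 99*g - 54) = (g + 2)^2*(g^4 + 4*g^3 - 6*g^2 - 36*g - 27) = (g + 1)*(g + 2)^2*(g^3 + 3*g^2 - 9*g - 27) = (g + 1)*(g + 2)^2*(g + 3)*(g^2 - 9) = (g + 1)*(g + 2)^2*(g + 3)^2*(g - 3)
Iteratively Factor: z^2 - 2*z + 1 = (z - 1)*(z - 1)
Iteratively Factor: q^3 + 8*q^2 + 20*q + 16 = (q + 2)*(q^2 + 6*q + 8) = (q + 2)*(q + 4)*(q + 2)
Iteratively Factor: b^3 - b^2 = (b)*(b^2 - b) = b*(b - 1)*(b)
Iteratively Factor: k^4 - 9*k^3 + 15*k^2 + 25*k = (k + 1)*(k^3 - 10*k^2 + 25*k) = (k - 5)*(k + 1)*(k^2 - 5*k) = k*(k - 5)*(k + 1)*(k - 5)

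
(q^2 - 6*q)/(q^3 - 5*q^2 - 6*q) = 1/(q + 1)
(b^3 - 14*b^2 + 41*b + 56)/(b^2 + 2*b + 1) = (b^2 - 15*b + 56)/(b + 1)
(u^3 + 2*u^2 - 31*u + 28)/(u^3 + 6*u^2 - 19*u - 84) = (u - 1)/(u + 3)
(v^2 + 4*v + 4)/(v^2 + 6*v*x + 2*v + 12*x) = (v + 2)/(v + 6*x)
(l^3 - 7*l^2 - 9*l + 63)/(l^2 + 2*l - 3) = (l^2 - 10*l + 21)/(l - 1)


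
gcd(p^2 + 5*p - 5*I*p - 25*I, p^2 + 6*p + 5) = p + 5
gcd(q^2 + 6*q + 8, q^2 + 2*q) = q + 2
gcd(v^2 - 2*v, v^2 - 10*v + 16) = v - 2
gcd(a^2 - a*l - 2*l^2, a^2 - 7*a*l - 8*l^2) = a + l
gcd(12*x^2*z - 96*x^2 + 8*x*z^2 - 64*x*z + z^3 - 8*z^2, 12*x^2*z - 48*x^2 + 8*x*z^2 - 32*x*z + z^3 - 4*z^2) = 12*x^2 + 8*x*z + z^2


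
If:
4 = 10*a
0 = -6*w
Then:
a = 2/5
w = 0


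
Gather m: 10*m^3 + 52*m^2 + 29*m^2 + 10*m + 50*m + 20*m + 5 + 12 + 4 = 10*m^3 + 81*m^2 + 80*m + 21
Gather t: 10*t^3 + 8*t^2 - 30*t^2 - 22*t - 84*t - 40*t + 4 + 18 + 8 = 10*t^3 - 22*t^2 - 146*t + 30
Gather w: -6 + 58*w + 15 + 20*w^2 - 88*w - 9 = 20*w^2 - 30*w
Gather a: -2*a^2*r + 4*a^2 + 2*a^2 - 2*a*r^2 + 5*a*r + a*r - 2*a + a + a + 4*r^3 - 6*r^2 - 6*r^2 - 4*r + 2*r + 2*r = a^2*(6 - 2*r) + a*(-2*r^2 + 6*r) + 4*r^3 - 12*r^2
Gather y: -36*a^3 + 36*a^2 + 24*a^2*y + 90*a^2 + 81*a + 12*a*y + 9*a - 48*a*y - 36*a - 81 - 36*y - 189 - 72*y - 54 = -36*a^3 + 126*a^2 + 54*a + y*(24*a^2 - 36*a - 108) - 324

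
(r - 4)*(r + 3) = r^2 - r - 12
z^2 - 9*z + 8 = (z - 8)*(z - 1)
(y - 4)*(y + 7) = y^2 + 3*y - 28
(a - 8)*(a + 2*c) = a^2 + 2*a*c - 8*a - 16*c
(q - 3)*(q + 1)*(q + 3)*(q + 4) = q^4 + 5*q^3 - 5*q^2 - 45*q - 36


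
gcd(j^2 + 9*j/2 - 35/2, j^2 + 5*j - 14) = j + 7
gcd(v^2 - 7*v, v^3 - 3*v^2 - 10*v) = v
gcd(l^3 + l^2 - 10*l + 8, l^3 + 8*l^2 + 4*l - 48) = l^2 + 2*l - 8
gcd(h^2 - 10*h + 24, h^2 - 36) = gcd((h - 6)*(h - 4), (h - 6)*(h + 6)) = h - 6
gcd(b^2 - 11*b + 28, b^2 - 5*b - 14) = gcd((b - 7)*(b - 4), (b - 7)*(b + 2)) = b - 7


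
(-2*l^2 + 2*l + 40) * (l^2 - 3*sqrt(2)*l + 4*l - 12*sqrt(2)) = -2*l^4 - 6*l^3 + 6*sqrt(2)*l^3 + 18*sqrt(2)*l^2 + 48*l^2 - 144*sqrt(2)*l + 160*l - 480*sqrt(2)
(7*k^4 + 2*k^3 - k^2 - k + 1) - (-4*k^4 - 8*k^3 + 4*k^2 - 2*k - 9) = 11*k^4 + 10*k^3 - 5*k^2 + k + 10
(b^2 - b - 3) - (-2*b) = b^2 + b - 3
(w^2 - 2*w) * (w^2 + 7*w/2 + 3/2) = w^4 + 3*w^3/2 - 11*w^2/2 - 3*w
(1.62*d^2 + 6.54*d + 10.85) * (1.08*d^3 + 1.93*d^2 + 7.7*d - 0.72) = 1.7496*d^5 + 10.1898*d^4 + 36.8142*d^3 + 70.1321*d^2 + 78.8362*d - 7.812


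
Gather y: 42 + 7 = 49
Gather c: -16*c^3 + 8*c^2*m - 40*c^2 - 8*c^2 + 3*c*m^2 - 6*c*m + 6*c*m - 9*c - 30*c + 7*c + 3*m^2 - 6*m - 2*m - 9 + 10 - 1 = -16*c^3 + c^2*(8*m - 48) + c*(3*m^2 - 32) + 3*m^2 - 8*m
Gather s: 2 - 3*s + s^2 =s^2 - 3*s + 2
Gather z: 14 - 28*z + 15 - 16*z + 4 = 33 - 44*z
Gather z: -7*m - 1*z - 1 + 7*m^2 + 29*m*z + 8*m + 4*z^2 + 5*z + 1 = 7*m^2 + m + 4*z^2 + z*(29*m + 4)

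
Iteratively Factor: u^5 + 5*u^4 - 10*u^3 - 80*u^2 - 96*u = (u - 4)*(u^4 + 9*u^3 + 26*u^2 + 24*u) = (u - 4)*(u + 4)*(u^3 + 5*u^2 + 6*u) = u*(u - 4)*(u + 4)*(u^2 + 5*u + 6) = u*(u - 4)*(u + 3)*(u + 4)*(u + 2)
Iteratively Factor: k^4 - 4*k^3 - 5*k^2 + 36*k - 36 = (k - 2)*(k^3 - 2*k^2 - 9*k + 18) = (k - 2)^2*(k^2 - 9) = (k - 3)*(k - 2)^2*(k + 3)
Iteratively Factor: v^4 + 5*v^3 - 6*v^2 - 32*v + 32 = (v - 2)*(v^3 + 7*v^2 + 8*v - 16) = (v - 2)*(v - 1)*(v^2 + 8*v + 16) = (v - 2)*(v - 1)*(v + 4)*(v + 4)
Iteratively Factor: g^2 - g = (g)*(g - 1)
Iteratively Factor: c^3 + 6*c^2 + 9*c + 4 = (c + 1)*(c^2 + 5*c + 4) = (c + 1)*(c + 4)*(c + 1)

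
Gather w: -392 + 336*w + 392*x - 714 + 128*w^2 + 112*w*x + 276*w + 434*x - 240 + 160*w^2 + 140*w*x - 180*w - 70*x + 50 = 288*w^2 + w*(252*x + 432) + 756*x - 1296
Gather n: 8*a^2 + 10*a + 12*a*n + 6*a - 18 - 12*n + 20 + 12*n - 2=8*a^2 + 12*a*n + 16*a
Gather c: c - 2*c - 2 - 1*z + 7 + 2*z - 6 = -c + z - 1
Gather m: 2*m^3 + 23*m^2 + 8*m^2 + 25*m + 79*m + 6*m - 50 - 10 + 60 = 2*m^3 + 31*m^2 + 110*m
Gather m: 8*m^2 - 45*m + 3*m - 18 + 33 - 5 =8*m^2 - 42*m + 10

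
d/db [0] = 0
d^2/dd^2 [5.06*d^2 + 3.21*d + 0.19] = 10.1200000000000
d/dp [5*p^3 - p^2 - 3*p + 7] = 15*p^2 - 2*p - 3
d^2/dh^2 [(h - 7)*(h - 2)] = 2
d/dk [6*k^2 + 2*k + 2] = 12*k + 2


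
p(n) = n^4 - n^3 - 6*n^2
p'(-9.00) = -3051.00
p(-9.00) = 6804.00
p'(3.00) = 45.00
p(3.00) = 0.00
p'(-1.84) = -12.99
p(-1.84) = -2.62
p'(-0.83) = 5.61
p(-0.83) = -3.09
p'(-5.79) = -807.51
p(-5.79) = 1116.83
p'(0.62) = -7.64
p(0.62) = -2.40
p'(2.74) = 26.88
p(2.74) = -9.25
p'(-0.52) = 4.87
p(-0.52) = -1.41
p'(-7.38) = -1682.62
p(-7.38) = 3041.53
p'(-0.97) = 5.17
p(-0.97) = -3.85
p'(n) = 4*n^3 - 3*n^2 - 12*n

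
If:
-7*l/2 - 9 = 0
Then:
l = -18/7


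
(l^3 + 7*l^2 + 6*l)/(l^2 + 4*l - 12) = l*(l + 1)/(l - 2)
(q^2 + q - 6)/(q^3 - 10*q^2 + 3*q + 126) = (q - 2)/(q^2 - 13*q + 42)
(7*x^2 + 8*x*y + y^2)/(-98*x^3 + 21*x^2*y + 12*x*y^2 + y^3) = (-x - y)/(14*x^2 - 5*x*y - y^2)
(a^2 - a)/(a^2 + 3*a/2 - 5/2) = 2*a/(2*a + 5)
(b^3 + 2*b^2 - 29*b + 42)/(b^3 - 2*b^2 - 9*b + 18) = (b + 7)/(b + 3)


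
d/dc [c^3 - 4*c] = 3*c^2 - 4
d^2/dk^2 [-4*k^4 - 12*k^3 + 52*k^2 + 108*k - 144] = -48*k^2 - 72*k + 104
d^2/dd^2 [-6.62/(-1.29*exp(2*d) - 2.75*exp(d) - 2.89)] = (6.62*(2.58*exp(d) + 2.75)*(5.16*exp(d) + 5.5)*exp(d) - (34.1592*exp(d) + 18.205)*(1.29*exp(2*d) + 2.75*exp(d) + 2.89))*exp(d)/(1.29*exp(2*d) + 2.75*exp(d) + 2.89)^3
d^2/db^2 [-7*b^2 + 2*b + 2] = -14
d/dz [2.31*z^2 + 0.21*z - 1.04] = 4.62*z + 0.21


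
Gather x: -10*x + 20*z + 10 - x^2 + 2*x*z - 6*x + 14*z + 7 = -x^2 + x*(2*z - 16) + 34*z + 17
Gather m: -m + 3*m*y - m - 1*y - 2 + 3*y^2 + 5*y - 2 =m*(3*y - 2) + 3*y^2 + 4*y - 4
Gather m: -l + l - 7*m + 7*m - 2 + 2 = 0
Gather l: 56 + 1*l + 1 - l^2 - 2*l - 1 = -l^2 - l + 56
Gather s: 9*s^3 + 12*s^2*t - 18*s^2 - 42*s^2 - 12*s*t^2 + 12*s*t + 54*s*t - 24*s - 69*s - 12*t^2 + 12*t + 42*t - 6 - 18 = 9*s^3 + s^2*(12*t - 60) + s*(-12*t^2 + 66*t - 93) - 12*t^2 + 54*t - 24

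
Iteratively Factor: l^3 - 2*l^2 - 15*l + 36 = (l - 3)*(l^2 + l - 12) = (l - 3)*(l + 4)*(l - 3)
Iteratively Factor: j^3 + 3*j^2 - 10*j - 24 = (j - 3)*(j^2 + 6*j + 8) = (j - 3)*(j + 2)*(j + 4)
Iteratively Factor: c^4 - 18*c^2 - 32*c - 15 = (c + 1)*(c^3 - c^2 - 17*c - 15) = (c - 5)*(c + 1)*(c^2 + 4*c + 3) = (c - 5)*(c + 1)^2*(c + 3)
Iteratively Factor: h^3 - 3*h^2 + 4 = (h + 1)*(h^2 - 4*h + 4) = (h - 2)*(h + 1)*(h - 2)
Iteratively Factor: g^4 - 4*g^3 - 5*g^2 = (g + 1)*(g^3 - 5*g^2) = g*(g + 1)*(g^2 - 5*g) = g*(g - 5)*(g + 1)*(g)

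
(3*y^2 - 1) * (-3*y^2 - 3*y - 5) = -9*y^4 - 9*y^3 - 12*y^2 + 3*y + 5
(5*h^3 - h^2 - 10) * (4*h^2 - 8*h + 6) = 20*h^5 - 44*h^4 + 38*h^3 - 46*h^2 + 80*h - 60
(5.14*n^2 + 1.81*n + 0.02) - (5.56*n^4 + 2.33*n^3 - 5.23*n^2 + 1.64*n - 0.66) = -5.56*n^4 - 2.33*n^3 + 10.37*n^2 + 0.17*n + 0.68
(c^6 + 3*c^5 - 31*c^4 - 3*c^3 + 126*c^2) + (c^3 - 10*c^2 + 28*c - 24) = c^6 + 3*c^5 - 31*c^4 - 2*c^3 + 116*c^2 + 28*c - 24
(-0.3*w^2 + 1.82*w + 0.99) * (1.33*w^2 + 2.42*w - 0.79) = -0.399*w^4 + 1.6946*w^3 + 5.9581*w^2 + 0.958*w - 0.7821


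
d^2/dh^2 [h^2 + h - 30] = 2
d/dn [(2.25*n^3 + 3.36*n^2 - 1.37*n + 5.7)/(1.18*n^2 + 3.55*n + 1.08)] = (2.655*n^4 + 15.975*n^3 + 20.8346*n^2 - 6.1944*n - 21.7146)/(1.3924*n^4 + 8.378*n^3 + 15.1513*n^2 + 7.668*n + 1.1664)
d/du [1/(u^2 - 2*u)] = 2*(1 - u)/(u^2*(u - 2)^2)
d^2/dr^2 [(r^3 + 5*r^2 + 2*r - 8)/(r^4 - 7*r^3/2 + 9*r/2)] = 4*(4*r^9 + 60*r^8 - 162*r^7 - 425*r^6 + 1623*r^5 - 1515*r^4 - 81*r^3 + 1512*r^2 - 648)/(r^3*(8*r^9 - 84*r^8 + 294*r^7 - 235*r^6 - 756*r^5 + 1323*r^4 + 486*r^3 - 1701*r^2 + 729))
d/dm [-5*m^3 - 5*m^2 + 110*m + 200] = -15*m^2 - 10*m + 110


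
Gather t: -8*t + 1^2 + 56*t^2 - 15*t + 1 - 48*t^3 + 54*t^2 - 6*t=-48*t^3 + 110*t^2 - 29*t + 2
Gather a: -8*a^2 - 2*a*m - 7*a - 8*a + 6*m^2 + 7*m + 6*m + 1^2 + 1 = -8*a^2 + a*(-2*m - 15) + 6*m^2 + 13*m + 2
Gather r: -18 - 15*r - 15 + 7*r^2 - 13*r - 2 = 7*r^2 - 28*r - 35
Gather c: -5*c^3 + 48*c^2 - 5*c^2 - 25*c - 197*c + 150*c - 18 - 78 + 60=-5*c^3 + 43*c^2 - 72*c - 36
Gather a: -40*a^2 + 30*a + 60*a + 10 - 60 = -40*a^2 + 90*a - 50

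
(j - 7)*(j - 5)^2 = j^3 - 17*j^2 + 95*j - 175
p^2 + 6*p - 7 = (p - 1)*(p + 7)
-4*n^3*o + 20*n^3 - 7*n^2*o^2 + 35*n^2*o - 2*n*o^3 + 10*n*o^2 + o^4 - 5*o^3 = (-4*n + o)*(n + o)^2*(o - 5)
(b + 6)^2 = b^2 + 12*b + 36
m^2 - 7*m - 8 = (m - 8)*(m + 1)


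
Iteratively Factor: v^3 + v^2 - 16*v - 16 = (v + 4)*(v^2 - 3*v - 4) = (v + 1)*(v + 4)*(v - 4)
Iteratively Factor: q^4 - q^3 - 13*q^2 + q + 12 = (q - 4)*(q^3 + 3*q^2 - q - 3) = (q - 4)*(q + 3)*(q^2 - 1) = (q - 4)*(q + 1)*(q + 3)*(q - 1)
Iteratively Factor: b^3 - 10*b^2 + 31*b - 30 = (b - 3)*(b^2 - 7*b + 10) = (b - 5)*(b - 3)*(b - 2)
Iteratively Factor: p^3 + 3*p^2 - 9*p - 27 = (p + 3)*(p^2 - 9) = (p - 3)*(p + 3)*(p + 3)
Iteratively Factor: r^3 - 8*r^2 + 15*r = (r)*(r^2 - 8*r + 15) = r*(r - 5)*(r - 3)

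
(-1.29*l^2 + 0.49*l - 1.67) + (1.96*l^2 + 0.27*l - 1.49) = 0.67*l^2 + 0.76*l - 3.16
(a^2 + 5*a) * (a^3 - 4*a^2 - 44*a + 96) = a^5 + a^4 - 64*a^3 - 124*a^2 + 480*a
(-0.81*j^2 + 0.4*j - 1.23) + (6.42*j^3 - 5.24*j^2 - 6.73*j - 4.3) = 6.42*j^3 - 6.05*j^2 - 6.33*j - 5.53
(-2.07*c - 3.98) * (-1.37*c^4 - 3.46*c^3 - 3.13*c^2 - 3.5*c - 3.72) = 2.8359*c^5 + 12.6148*c^4 + 20.2499*c^3 + 19.7024*c^2 + 21.6304*c + 14.8056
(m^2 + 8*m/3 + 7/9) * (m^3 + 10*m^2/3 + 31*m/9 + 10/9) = m^5 + 6*m^4 + 118*m^3/9 + 116*m^2/9 + 457*m/81 + 70/81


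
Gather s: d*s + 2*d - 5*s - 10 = 2*d + s*(d - 5) - 10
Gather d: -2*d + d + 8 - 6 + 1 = 3 - d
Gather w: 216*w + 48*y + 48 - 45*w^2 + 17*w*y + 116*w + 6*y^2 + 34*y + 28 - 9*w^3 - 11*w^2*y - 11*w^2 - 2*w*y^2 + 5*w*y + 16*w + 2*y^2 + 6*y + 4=-9*w^3 + w^2*(-11*y - 56) + w*(-2*y^2 + 22*y + 348) + 8*y^2 + 88*y + 80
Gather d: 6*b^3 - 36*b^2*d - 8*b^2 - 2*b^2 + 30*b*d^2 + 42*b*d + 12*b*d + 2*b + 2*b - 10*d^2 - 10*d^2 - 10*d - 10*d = 6*b^3 - 10*b^2 + 4*b + d^2*(30*b - 20) + d*(-36*b^2 + 54*b - 20)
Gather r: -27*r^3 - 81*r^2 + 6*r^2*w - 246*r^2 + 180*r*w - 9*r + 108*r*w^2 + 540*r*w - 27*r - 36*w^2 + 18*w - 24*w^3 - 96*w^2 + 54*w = -27*r^3 + r^2*(6*w - 327) + r*(108*w^2 + 720*w - 36) - 24*w^3 - 132*w^2 + 72*w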